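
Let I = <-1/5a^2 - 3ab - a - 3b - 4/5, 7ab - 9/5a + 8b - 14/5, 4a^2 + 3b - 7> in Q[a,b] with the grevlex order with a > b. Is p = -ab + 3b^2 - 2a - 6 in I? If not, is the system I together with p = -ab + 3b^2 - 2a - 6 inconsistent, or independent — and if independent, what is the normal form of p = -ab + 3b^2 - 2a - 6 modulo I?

First compute the reduced Gröbner basis of I by Buchberger's algorithm.
f_1 = -1/5a^2 - 3ab - a - 3b - 4/5, LT = a^2.
f_2 = 7ab - 9/5a + 8b - 14/5, LT = ab.
f_3 = 4a^2 + 3b - 7, LT = a^2.

S(f_1,f_2): lcm = a^2b. S = 15ab^2 + 9/35a^2 + 27/7ab + 15b^2 + 2/5a + 4b.
  leading term ab^2: subtract (15/7b)·f_2 from 15ab^2 + 9/35a^2 + 27/7ab + 15b^2 + 2/5a + 4b → 9/35a^2 + 54/7ab - 15/7b^2 + 2/5a + 10b
  leading term a^2: subtract (-9/7)·f_1 from 9/35a^2 + 54/7ab - 15/7b^2 + 2/5a + 10b → 27/7ab - 15/7b^2 - 31/35a + 43/7b - 36/35
  leading term ab: subtract (27/49)·f_2 from 27/7ab - 15/7b^2 - 31/35a + 43/7b - 36/35 → -15/7b^2 + 26/245a + 85/49b + 18/35
  leading term b^2: no divisor's leading term divides it; move -15/7b^2 to the remainder.
  leading term a: no divisor's leading term divides it; move 26/245a to the remainder.
  leading term b: no divisor's leading term divides it; move 85/49b to the remainder.
  leading term 1: no divisor's leading term divides it; move 18/35 to the remainder.
  remainder -15/7b^2 + 26/245a + 85/49b + 18/35 ≠ 0; add h_4 = -15/7b^2 + 26/245a + 85/49b + 18/35 to the basis.

S(f_1,f_3): lcm = a^2. S = 15ab + 5a + 57/4b + 23/4.
  leading term ab: subtract (15/7)·f_2 from 15ab + 5a + 57/4b + 23/4 → 62/7a - 81/28b + 47/4
  leading term a: no divisor's leading term divides it; move 62/7a to the remainder.
  leading term b: no divisor's leading term divides it; move -81/28b to the remainder.
  leading term 1: no divisor's leading term divides it; move 47/4 to the remainder.
  remainder 62/7a - 81/28b + 47/4 ≠ 0; add h_5 = 62/7a - 81/28b + 47/4 to the basis.

S(f_2,f_3): lcm = a^2b. S = -9/35a^2 + 8/7ab - 3/4b^2 - 2/5a + 7/4b.
  leading term a^2: subtract (9/7)·f_1 from -9/35a^2 + 8/7ab - 3/4b^2 - 2/5a + 7/4b → 5ab - 3/4b^2 + 31/35a + 157/28b + 36/35
  leading term ab: subtract (5/7)·f_2 from 5ab - 3/4b^2 + 31/35a + 157/28b + 36/35 → -3/4b^2 + 76/35a - 3/28b + 106/35
  leading term b^2: subtract (7/20)·h_4 from -3/4b^2 + 76/35a - 3/28b + 106/35 → 747/350a - 5/7b + 997/350
  leading term a: subtract (747/3100)·h_5 from 747/350a - 5/7b + 997/350 → -1493/86800b + 1493/86800
  leading term b: no divisor's leading term divides it; move -1493/86800b to the remainder.
  leading term 1: no divisor's leading term divides it; move 1493/86800 to the remainder.
  remainder -1493/86800b + 1493/86800 ≠ 0; add h_6 = -1493/86800b + 1493/86800 to the basis.

The other S-polynomials (S(f_1,h_4), S(f_2,h_4), S(f_3,h_4), S(f_1,h_5), S(f_2,h_5), S(f_3,h_5), S(h_4,h_5), S(f_1,h_6), S(f_2,h_6), S(f_3,h_6), S(h_4,h_6), S(h_5,h_6)) all reduce to 0 modulo the current basis, so we have a Gröbner basis.
Inter-reduce: drop elements whose leading term is divisible by another's, tail-reduce, and make monic.
Reduced Gröbner basis: {a + 1, b - 1}.
Label its elements g_1 = a + 1, g_2 = b - 1.

Reduce p = -ab + 3b^2 - 2a - 6 modulo G:
  leading term ab: subtract (-b)·g_1 from -ab + 3b^2 - 2a - 6 → 3b^2 - 2a + b - 6
  leading term b^2: subtract (3b)·g_2 from 3b^2 - 2a + b - 6 → -2a + 4b - 6
  leading term a: subtract (-2)·g_1 from -2a + 4b - 6 → 4b - 4
  leading term b: subtract (4)·g_2 from 4b - 4 → 0
  normal form = 0.
Since the normal form is 0, p ∈ I.

Ideal membership is decidable via reduction modulo a Gröbner basis.

-ab + 3b^2 - 2a - 6 lies in I (it reduces to 0).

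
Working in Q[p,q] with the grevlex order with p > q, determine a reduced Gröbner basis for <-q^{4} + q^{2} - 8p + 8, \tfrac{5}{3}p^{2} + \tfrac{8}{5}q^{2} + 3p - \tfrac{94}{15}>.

f_1 = -q^{4} + q^{2} - 8p + 8, LT = q^{4}.
f_2 = \tfrac{5}{3}p^{2} + \tfrac{8}{5}q^{2} + 3p - \tfrac{94}{15}, LT = p^{2}.

The S-polynomials (S(f_1,f_2)) all reduce to 0 modulo the current basis, so we have a Gröbner basis.

G = {q^{4} - q^{2} + 8p - 8, p^{2} + \tfrac{24}{25}q^{2} + \tfrac{9}{5}p - \tfrac{94}{25}}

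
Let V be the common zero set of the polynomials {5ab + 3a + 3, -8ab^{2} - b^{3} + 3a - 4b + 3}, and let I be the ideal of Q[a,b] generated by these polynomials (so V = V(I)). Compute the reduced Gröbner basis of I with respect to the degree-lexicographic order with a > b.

G = {b^{3} - \tfrac{3}{25}a - \tfrac{4}{5}b - \tfrac{3}{25}, a^{2} + 5b^{2} - \tfrac{6}{5}a - 3b - \tfrac{11}{5}, ab + \tfrac{3}{5}a + \tfrac{3}{5}}

f_1 = 5ab + 3a + 3, LT = ab.
f_2 = -8ab^{2} - b^{3} + 3a - 4b + 3, LT = ab^{2}.

S(f_1,f_2): lcm = ab^{2}. S = -\tfrac{1}{8}b^{3} + \tfrac{3}{5}ab + \tfrac{3}{8}a + \tfrac{1}{10}b + \tfrac{3}{8}.
  leading term b^{3}: no divisor's leading term divides it; move -\tfrac{1}{8}b^{3} to the remainder.
  leading term ab: subtract (\tfrac{3}{25})·f_1 from \tfrac{3}{5}ab + \tfrac{3}{8}a + \tfrac{1}{10}b + \tfrac{3}{8} → \tfrac{3}{200}a + \tfrac{1}{10}b + \tfrac{3}{200}
  leading term a: no divisor's leading term divides it; move \tfrac{3}{200}a to the remainder.
  leading term b: no divisor's leading term divides it; move \tfrac{1}{10}b to the remainder.
  leading term 1: no divisor's leading term divides it; move \tfrac{3}{200} to the remainder.
  remainder -\tfrac{1}{8}b^{3} + \tfrac{3}{200}a + \tfrac{1}{10}b + \tfrac{3}{200} ≠ 0; add g_3 = -\tfrac{1}{8}b^{3} + \tfrac{3}{200}a + \tfrac{1}{10}b + \tfrac{3}{200} to the basis.

S(f_1,g_3): lcm = ab^{3}. S = \tfrac{3}{5}ab^{2} + \tfrac{3}{25}a^{2} + \tfrac{4}{5}ab + \tfrac{3}{5}b^{2} + \tfrac{3}{25}a.
  leading term ab^{2}: subtract (\tfrac{3}{25}b)·f_1 from \tfrac{3}{5}ab^{2} + \tfrac{3}{25}a^{2} + \tfrac{4}{5}ab + \tfrac{3}{5}b^{2} + \tfrac{3}{25}a → \tfrac{3}{25}a^{2} + \tfrac{11}{25}ab + \tfrac{3}{5}b^{2} + \tfrac{3}{25}a - \tfrac{9}{25}b
  leading term a^{2}: no divisor's leading term divides it; move \tfrac{3}{25}a^{2} to the remainder.
  leading term ab: subtract (\tfrac{11}{125})·f_1 from \tfrac{11}{25}ab + \tfrac{3}{5}b^{2} + \tfrac{3}{25}a - \tfrac{9}{25}b → \tfrac{3}{5}b^{2} - \tfrac{18}{125}a - \tfrac{9}{25}b - \tfrac{33}{125}
  leading term b^{2}: no divisor's leading term divides it; move \tfrac{3}{5}b^{2} to the remainder.
  leading term a: no divisor's leading term divides it; move -\tfrac{18}{125}a to the remainder.
  leading term b: no divisor's leading term divides it; move -\tfrac{9}{25}b to the remainder.
  leading term 1: no divisor's leading term divides it; move -\tfrac{33}{125} to the remainder.
  remainder \tfrac{3}{25}a^{2} + \tfrac{3}{5}b^{2} - \tfrac{18}{125}a - \tfrac{9}{25}b - \tfrac{33}{125} ≠ 0; add g_4 = \tfrac{3}{25}a^{2} + \tfrac{3}{5}b^{2} - \tfrac{18}{125}a - \tfrac{9}{25}b - \tfrac{33}{125} to the basis.

S(f_2,g_3): lcm = ab^{3}. S = \tfrac{1}{8}b^{4} + \tfrac{3}{25}a^{2} + \tfrac{17}{40}ab + \tfrac{1}{2}b^{2} + \tfrac{3}{25}a - \tfrac{3}{8}b.
  leading term b^{4}: subtract (-b)·g_3 from \tfrac{1}{8}b^{4} + \tfrac{3}{25}a^{2} + \tfrac{17}{40}ab + \tfrac{1}{2}b^{2} + \tfrac{3}{25}a - \tfrac{3}{8}b → \tfrac{3}{25}a^{2} + \tfrac{11}{25}ab + \tfrac{3}{5}b^{2} + \tfrac{3}{25}a - \tfrac{9}{25}b
  leading term a^{2}: subtract (1)·g_4 from \tfrac{3}{25}a^{2} + \tfrac{11}{25}ab + \tfrac{3}{5}b^{2} + \tfrac{3}{25}a - \tfrac{9}{25}b → \tfrac{11}{25}ab + \tfrac{33}{125}a + \tfrac{33}{125}
  leading term ab: subtract (\tfrac{11}{125})·f_1 from \tfrac{11}{25}ab + \tfrac{33}{125}a + \tfrac{33}{125} → 0
  remainder 0.

S(f_1,g_4): lcm = a^{2}b. S = -5b^{3} + \tfrac{3}{5}a^{2} + \tfrac{6}{5}ab + 3b^{2} + \tfrac{3}{5}a + \tfrac{11}{5}b.
  leading term b^{3}: subtract (40)·g_3 from -5b^{3} + \tfrac{3}{5}a^{2} + \tfrac{6}{5}ab + 3b^{2} + \tfrac{3}{5}a + \tfrac{11}{5}b → \tfrac{3}{5}a^{2} + \tfrac{6}{5}ab + 3b^{2} - \tfrac{9}{5}b - \tfrac{3}{5}
  leading term a^{2}: subtract (5)·g_4 from \tfrac{3}{5}a^{2} + \tfrac{6}{5}ab + 3b^{2} - \tfrac{9}{5}b - \tfrac{3}{5} → \tfrac{6}{5}ab + \tfrac{18}{25}a + \tfrac{18}{25}
  leading term ab: subtract (\tfrac{6}{25})·f_1 from \tfrac{6}{5}ab + \tfrac{18}{25}a + \tfrac{18}{25} → 0
  remainder 0.

S(f_2,g_4): lcm = a^{2}b^{2}. S = \tfrac{1}{8}ab^{3} - 5b^{4} + \tfrac{6}{5}ab^{2} + 3b^{3} - \tfrac{3}{8}a^{2} + \tfrac{1}{2}ab + \tfrac{11}{5}b^{2} - \tfrac{3}{8}a.
  leading term ab^{3}: subtract (\tfrac{1}{40}b^{2})·f_1 from \tfrac{1}{8}ab^{3} - 5b^{4} + \tfrac{6}{5}ab^{2} + 3b^{3} - \tfrac{3}{8}a^{2} + \tfrac{1}{2}ab + \tfrac{11}{5}b^{2} - \tfrac{3}{8}a → -5b^{4} + \tfrac{9}{8}ab^{2} + 3b^{3} - \tfrac{3}{8}a^{2} + \tfrac{1}{2}ab + \tfrac{17}{8}b^{2} - \tfrac{3}{8}a
  leading term b^{4}: subtract (40b)·g_3 from -5b^{4} + \tfrac{9}{8}ab^{2} + 3b^{3} - \tfrac{3}{8}a^{2} + \tfrac{1}{2}ab + \tfrac{17}{8}b^{2} - \tfrac{3}{8}a → \tfrac{9}{8}ab^{2} + 3b^{3} - \tfrac{3}{8}a^{2} - \tfrac{1}{10}ab - \tfrac{15}{8}b^{2} - \tfrac{3}{8}a - \tfrac{3}{5}b
  leading term ab^{2}: subtract (\tfrac{9}{40}b)·f_1 from \tfrac{9}{8}ab^{2} + 3b^{3} - \tfrac{3}{8}a^{2} - \tfrac{1}{10}ab - \tfrac{15}{8}b^{2} - \tfrac{3}{8}a - \tfrac{3}{5}b → 3b^{3} - \tfrac{3}{8}a^{2} - \tfrac{31}{40}ab - \tfrac{15}{8}b^{2} - \tfrac{3}{8}a - \tfrac{51}{40}b
  leading term b^{3}: subtract (-24)·g_3 from 3b^{3} - \tfrac{3}{8}a^{2} - \tfrac{31}{40}ab - \tfrac{15}{8}b^{2} - \tfrac{3}{8}a - \tfrac{51}{40}b → -\tfrac{3}{8}a^{2} - \tfrac{31}{40}ab - \tfrac{15}{8}b^{2} - \tfrac{3}{200}a + \tfrac{9}{8}b + \tfrac{9}{25}
  leading term a^{2}: subtract (-\tfrac{25}{8})·g_4 from -\tfrac{3}{8}a^{2} - \tfrac{31}{40}ab - \tfrac{15}{8}b^{2} - \tfrac{3}{200}a + \tfrac{9}{8}b + \tfrac{9}{25} → -\tfrac{31}{40}ab - \tfrac{93}{200}a - \tfrac{93}{200}
  leading term ab: subtract (-\tfrac{31}{200})·f_1 from -\tfrac{31}{40}ab - \tfrac{93}{200}a - \tfrac{93}{200} → 0
  remainder 0.

S(g_3,g_4): leading monomials are coprime, so the S-polynomial reduces to 0 (Buchberger's first criterion).
Every S-polynomial of the final basis reduces to 0, so we have a Gröbner basis.
Inter-reduce: drop elements whose leading term is divisible by another's, tail-reduce, and make monic.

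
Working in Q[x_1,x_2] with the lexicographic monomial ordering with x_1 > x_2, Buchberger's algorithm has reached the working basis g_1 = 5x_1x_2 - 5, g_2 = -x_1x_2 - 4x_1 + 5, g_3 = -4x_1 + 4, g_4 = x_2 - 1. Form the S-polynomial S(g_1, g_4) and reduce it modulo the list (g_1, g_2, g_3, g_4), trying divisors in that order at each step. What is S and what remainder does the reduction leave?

S(g_1, g_4) = x_1 - 1; remainder on division = 0.

lcm(LM(g_1), LM(g_4)) = x_1x_2.
S = (lcm/LT(g_1))·g_1 − (lcm/LT(g_4))·g_4 = x_1 - 1.
Reduce S modulo (g_1, g_2, g_3, g_4) in that order:
  leading term x_1: subtract (-1/4)·g_3 from x_1 - 1 → 0
The remainder is 0, so this S-polynomial contributes no new basis element.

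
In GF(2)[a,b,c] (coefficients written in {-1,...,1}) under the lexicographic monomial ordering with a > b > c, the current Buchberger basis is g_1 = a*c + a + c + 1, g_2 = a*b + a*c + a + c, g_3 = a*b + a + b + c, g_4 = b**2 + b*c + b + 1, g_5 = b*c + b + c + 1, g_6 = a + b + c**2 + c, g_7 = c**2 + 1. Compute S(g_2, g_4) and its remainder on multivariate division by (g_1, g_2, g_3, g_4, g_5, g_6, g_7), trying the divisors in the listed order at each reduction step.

lcm(LM(g_2), LM(g_4)) = a*b**2.
S = (lcm/LT(g_2))·g_2 − (lcm/LT(g_4))·g_4 = a + b*c.
Reduce S modulo (g_1, g_2, g_3, g_4, g_5, g_6, g_7) in that order:
  leading term a: subtract (1)·g_6 from a + b*c → b*c + b + c**2 + c
  leading term b*c: subtract (1)·g_5 from b*c + b + c**2 + c → c**2 + 1
  leading term c**2: subtract (1)·g_7 from c**2 + 1 → 0
The remainder is 0, so this S-polynomial contributes no new basis element.

S(g_2, g_4) = a + b*c; remainder on division = 0.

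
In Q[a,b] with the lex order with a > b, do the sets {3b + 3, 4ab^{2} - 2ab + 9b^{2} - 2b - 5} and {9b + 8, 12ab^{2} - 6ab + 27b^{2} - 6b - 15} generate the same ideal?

For a fixed monomial order, each ideal has a unique reduced Gröbner basis; comparing bases decides equality.
Buchberger on the first generating set:
f_1 = 3b + 3, LT = b.
f_2 = 4ab^{2} - 2ab + 9b^{2} - 2b - 5, LT = ab^{2}.

S(f_1,f_2): lcm = ab^{2}. S = \tfrac{3}{2}ab - \tfrac{9}{4}b^{2} + \tfrac{1}{2}b + \tfrac{5}{4}.
  leading term ab: subtract (\tfrac{1}{2}a)·f_1 from \tfrac{3}{2}ab - \tfrac{9}{4}b^{2} + \tfrac{1}{2}b + \tfrac{5}{4} → -\tfrac{3}{2}a - \tfrac{9}{4}b^{2} + \tfrac{1}{2}b + \tfrac{5}{4}
  leading term a: no divisor's leading term divides it; move -\tfrac{3}{2}a to the remainder.
  leading term b^{2}: subtract (-\tfrac{3}{4}b)·f_1 from -\tfrac{9}{4}b^{2} + \tfrac{1}{2}b + \tfrac{5}{4} → \tfrac{11}{4}b + \tfrac{5}{4}
  leading term b: subtract (\tfrac{11}{12})·f_1 from \tfrac{11}{4}b + \tfrac{5}{4} → -\tfrac{3}{2}
  leading term 1: no divisor's leading term divides it; move -\tfrac{3}{2} to the remainder.
  remainder -\tfrac{3}{2}a - \tfrac{3}{2} ≠ 0; add g_3 = -\tfrac{3}{2}a - \tfrac{3}{2} to the basis.

The other S-polynomials (S(f_1,g_3), S(f_2,g_3)) all reduce to 0 modulo the current basis, so we have a Gröbner basis.
Inter-reduce: drop elements whose leading term is divisible by another's, tail-reduce, and make monic.
Reduced Gröbner basis: {a + 1, b + 1}.

Buchberger on the second generating set:
h_1 = 9b + 8, LT = b.
h_2 = 12ab^{2} - 6ab + 27b^{2} - 6b - 15, LT = ab^{2}.

S(h_1,h_2): lcm = ab^{2}. S = \tfrac{25}{18}ab - \tfrac{9}{4}b^{2} + \tfrac{1}{2}b + \tfrac{5}{4}.
  leading term ab: subtract (\tfrac{25}{162}a)·h_1 from \tfrac{25}{18}ab - \tfrac{9}{4}b^{2} + \tfrac{1}{2}b + \tfrac{5}{4} → -\tfrac{100}{81}a - \tfrac{9}{4}b^{2} + \tfrac{1}{2}b + \tfrac{5}{4}
  leading term a: no divisor's leading term divides it; move -\tfrac{100}{81}a to the remainder.
  leading term b^{2}: subtract (-\tfrac{1}{4}b)·h_1 from -\tfrac{9}{4}b^{2} + \tfrac{1}{2}b + \tfrac{5}{4} → \tfrac{5}{2}b + \tfrac{5}{4}
  leading term b: subtract (\tfrac{5}{18})·h_1 from \tfrac{5}{2}b + \tfrac{5}{4} → -\tfrac{35}{36}
  leading term 1: no divisor's leading term divides it; move -\tfrac{35}{36} to the remainder.
  remainder -\tfrac{100}{81}a - \tfrac{35}{36} ≠ 0; add k_3 = -\tfrac{100}{81}a - \tfrac{35}{36} to the basis.

The other S-polynomials (S(h_1,k_3), S(h_2,k_3)) all reduce to 0 modulo the current basis, so we have a Gröbner basis.
Inter-reduce: drop elements whose leading term is divisible by another's, tail-reduce, and make monic.
Reduced Gröbner basis: {a + \tfrac{63}{80}, b + \tfrac{8}{9}}.

These differ, so the ideals are not equal.

No, the ideals differ.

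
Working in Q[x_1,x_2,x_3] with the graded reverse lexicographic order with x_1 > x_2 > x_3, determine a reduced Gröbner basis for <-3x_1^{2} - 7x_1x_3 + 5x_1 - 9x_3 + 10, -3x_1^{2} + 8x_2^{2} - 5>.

f_1 = -3x_1^{2} - 7x_1x_3 + 5x_1 - 9x_3 + 10, LT = x_1^{2}.
f_2 = -3x_1^{2} + 8x_2^{2} - 5, LT = x_1^{2}.

S(f_1,f_2): lcm = x_1^{2}. S = \tfrac{8}{3}x_2^{2} + \tfrac{7}{3}x_1x_3 - \tfrac{5}{3}x_1 + 3x_3 - 5.
  leading term x_2^{2}: no divisor's leading term divides it; move \tfrac{8}{3}x_2^{2} to the remainder.
  leading term x_1x_3: no divisor's leading term divides it; move \tfrac{7}{3}x_1x_3 to the remainder.
  leading term x_1: no divisor's leading term divides it; move -\tfrac{5}{3}x_1 to the remainder.
  leading term x_3: no divisor's leading term divides it; move 3x_3 to the remainder.
  leading term 1: no divisor's leading term divides it; move -5 to the remainder.
  remainder \tfrac{8}{3}x_2^{2} + \tfrac{7}{3}x_1x_3 - \tfrac{5}{3}x_1 + 3x_3 - 5 ≠ 0; add g_3 = \tfrac{8}{3}x_2^{2} + \tfrac{7}{3}x_1x_3 - \tfrac{5}{3}x_1 + 3x_3 - 5 to the basis.

The other S-polynomials (S(f_1,g_3), S(f_2,g_3)) all reduce to 0 modulo the current basis, so we have a Gröbner basis.
Inter-reduce: drop elements whose leading term is divisible by another's, tail-reduce, and make monic.

G = {x_1^{2} + \tfrac{7}{3}x_1x_3 - \tfrac{5}{3}x_1 + 3x_3 - \tfrac{10}{3}, x_2^{2} + \tfrac{7}{8}x_1x_3 - \tfrac{5}{8}x_1 + \tfrac{9}{8}x_3 - \tfrac{15}{8}}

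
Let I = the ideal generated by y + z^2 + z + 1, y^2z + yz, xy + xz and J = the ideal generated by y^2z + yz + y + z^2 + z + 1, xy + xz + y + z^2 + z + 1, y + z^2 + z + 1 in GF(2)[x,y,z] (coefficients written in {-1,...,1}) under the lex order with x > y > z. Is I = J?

Yes, the ideals are equal.

Since reduced Gröbner bases are canonical representatives of ideals under a given ordering, it suffices to compute and compare them.
Buchberger on the first generating set:
f_1 = y + z^2 + z + 1, LT = y.
f_2 = y^2z + yz, LT = y^2z.
f_3 = xy + xz, LT = xy.

S(f_1,f_2): lcm = y^2z. S = yz^3 + yz^2.
  leading term yz^3: subtract (z^3)·f_1 from yz^3 + yz^2 → yz^2 + z^5 + z^4 + z^3
  leading term yz^2: subtract (z^2)·f_1 from yz^2 + z^5 + z^4 + z^3 → z^5 + z^2
  leading term z^5: no divisor's leading term divides it; move z^5 to the remainder.
  leading term z^2: no divisor's leading term divides it; move z^2 to the remainder.
  remainder z^5 + z^2 ≠ 0; add g_4 = z^5 + z^2 to the basis.

S(f_1,f_3): lcm = xy. S = xz^2 + x.
  leading term xz^2: no divisor's leading term divides it; move xz^2 to the remainder.
  leading term x: no divisor's leading term divides it; move x to the remainder.
  remainder xz^2 + x ≠ 0; add g_5 = xz^2 + x to the basis.

S(f_2,f_3): lcm = xy^2z. S = xyz^2 + xyz.
  leading term xyz^2: subtract (xz^2)·f_1 from xyz^2 + xyz → xyz + xz^4 + xz^3 + xz^2
  leading term xyz: subtract (xz)·f_1 from xyz + xz^4 + xz^3 + xz^2 → xz^4 + xz
  leading term xz^4: subtract (z^2)·g_5 from xz^4 + xz → xz^2 + xz
  leading term xz^2: subtract (1)·g_5 from xz^2 + xz → xz + x
  leading term xz: no divisor's leading term divides it; move xz to the remainder.
  leading term x: no divisor's leading term divides it; move x to the remainder.
  remainder xz + x ≠ 0; add g_6 = xz + x to the basis.

The other S-polynomials (S(f_1,g_4), S(f_2,g_4), S(f_3,g_4), S(f_1,g_5), S(f_2,g_5), S(f_3,g_5), S(g_4,g_5), S(f_1,g_6), S(f_2,g_6), S(f_3,g_6), S(g_4,g_6), S(g_5,g_6)) all reduce to 0 modulo the current basis, so we have a Gröbner basis.
Inter-reduce: drop elements whose leading term is divisible by another's, tail-reduce, and make monic.
Reduced Gröbner basis: {xz + x, y + z^2 + z + 1, z^5 + z^2}.

Buchberger on the second generating set:
h_1 = y^2z + yz + y + z^2 + z + 1, LT = y^2z.
h_2 = xy + xz + y + z^2 + z + 1, LT = xy.
h_3 = y + z^2 + z + 1, LT = y.

S(h_1,h_2): lcm = xy^2z. S = xyz^2 + xyz + xy + xz^2 + xz + x + y^2z + yz^3 + yz^2 + yz.
  leading term xyz^2: subtract (z^2)·h_2 from xyz^2 + xyz + xy + xz^2 + xz + x + y^2z + yz^3 + yz^2 + yz → xyz + xy + xz^3 + xz^2 + xz + x + y^2z + yz^3 + yz + z^4 + z^3 + z^2
  leading term xyz: subtract (z)·h_2 from xyz + xy + xz^3 + xz^2 + xz + x + y^2z + yz^3 + yz + z^4 + z^3 + z^2 → xy + xz^3 + xz + x + y^2z + yz^3 + z^4 + z
  leading term xy: subtract (1)·h_2 from xy + xz^3 + xz + x + y^2z + yz^3 + z^4 + z → xz^3 + x + y^2z + yz^3 + y + z^4 + z^2 + 1
  leading term xz^3: no divisor's leading term divides it; move xz^3 to the remainder.
  leading term x: no divisor's leading term divides it; move x to the remainder.
  leading term y^2z: subtract (1)·h_1 from y^2z + yz^3 + y + z^4 + z^2 + 1 → yz^3 + yz + z^4 + z
  leading term yz^3: subtract (z^3)·h_3 from yz^3 + yz + z^4 + z → yz + z^5 + z^3 + z
  leading term yz: subtract (z)·h_3 from yz + z^5 + z^3 + z → z^5 + z^2
  leading term z^5: no divisor's leading term divides it; move z^5 to the remainder.
  leading term z^2: no divisor's leading term divides it; move z^2 to the remainder.
  remainder xz^3 + x + z^5 + z^2 ≠ 0; add k_4 = xz^3 + x + z^5 + z^2 to the basis.

S(h_1,h_3): lcm = y^2z. S = yz^3 + yz^2 + y + z^2 + z + 1.
  leading term yz^3: subtract (z^3)·h_3 from yz^3 + yz^2 + y + z^2 + z + 1 → yz^2 + y + z^5 + z^4 + z^3 + z^2 + z + 1
  leading term yz^2: subtract (z^2)·h_3 from yz^2 + y + z^5 + z^4 + z^3 + z^2 + z + 1 → y + z^5 + z + 1
  leading term y: subtract (1)·h_3 from y + z^5 + z + 1 → z^5 + z^2
  leading term z^5: no divisor's leading term divides it; move z^5 to the remainder.
  leading term z^2: no divisor's leading term divides it; move z^2 to the remainder.
  remainder z^5 + z^2 ≠ 0; add k_5 = z^5 + z^2 to the basis.

S(h_2,h_3): lcm = xy. S = xz^2 + x + y + z^2 + z + 1.
  leading term xz^2: no divisor's leading term divides it; move xz^2 to the remainder.
  leading term x: no divisor's leading term divides it; move x to the remainder.
  leading term y: subtract (1)·h_3 from y + z^2 + z + 1 → 0
  remainder xz^2 + x ≠ 0; add k_6 = xz^2 + x to the basis.

S(h_1,k_6): lcm = xy^2z^2. S = xy^2 + xyz^2 + xyz + xz^3 + xz^2 + xz.
  leading term xy^2: subtract (y)·h_2 from xy^2 + xyz^2 + xyz + xz^3 + xz^2 + xz → xyz^2 + xz^3 + xz^2 + xz + y^2 + yz^2 + yz + y
  leading term xyz^2: subtract (z^2)·h_2 from xyz^2 + xz^3 + xz^2 + xz + y^2 + yz^2 + yz + y → xz^2 + xz + y^2 + yz + y + z^4 + z^3 + z^2
  leading term xz^2: subtract (1)·k_6 from xz^2 + xz + y^2 + yz + y + z^4 + z^3 + z^2 → xz + x + y^2 + yz + y + z^4 + z^3 + z^2
  leading term xz: no divisor's leading term divides it; move xz to the remainder.
  leading term x: no divisor's leading term divides it; move x to the remainder.
  leading term y^2: subtract (y)·h_3 from y^2 + yz + y + z^4 + z^3 + z^2 → yz^2 + z^4 + z^3 + z^2
  leading term yz^2: subtract (z^2)·h_3 from yz^2 + z^4 + z^3 + z^2 → 0
  remainder xz + x ≠ 0; add k_7 = xz + x to the basis.

The other S-polynomials (S(h_1,k_4), S(h_2,k_4), S(h_3,k_4), S(h_1,k_5), S(h_2,k_5), S(h_3,k_5), S(k_4,k_5), S(h_2,k_6), S(h_3,k_6), S(k_4,k_6), S(k_5,k_6), S(h_1,k_7), S(h_2,k_7), S(h_3,k_7), S(k_4,k_7), S(k_5,k_7), S(k_6,k_7)) all reduce to 0 modulo the current basis, so we have a Gröbner basis.
Inter-reduce: drop elements whose leading term is divisible by another's, tail-reduce, and make monic.
Reduced Gröbner basis: {xz + x, y + z^2 + z + 1, z^5 + z^2}.

Same reduced basis, so the two generating sets span the same ideal.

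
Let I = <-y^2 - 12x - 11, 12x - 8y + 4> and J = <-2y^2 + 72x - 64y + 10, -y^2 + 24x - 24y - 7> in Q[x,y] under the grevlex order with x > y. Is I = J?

Equality of ideals is decidable: compute both reduced Gröbner bases (unique for the ordering) and check whether they agree.
Buchberger on the first generating set:
f_1 = -y^2 - 12x - 11, LT = y^2.
f_2 = 12x - 8y + 4, LT = x.

The S-polynomials (S(f_1,f_2)) all reduce to 0 modulo the current basis, so we have a Gröbner basis.
Inter-reduce: drop elements whose leading term is divisible by another's, tail-reduce, and make monic.
Reduced Gröbner basis: {y^2 + 8y + 7, x - 2/3y + 1/3}.

Buchberger on the second generating set:
h_1 = -2y^2 + 72x - 64y + 10, LT = y^2.
h_2 = -y^2 + 24x - 24y - 7, LT = y^2.

S(h_1,h_2): lcm = y^2. S = -12x + 8y - 12.
  leading term x: no divisor's leading term divides it; move -12x to the remainder.
  leading term y: no divisor's leading term divides it; move 8y to the remainder.
  leading term 1: no divisor's leading term divides it; move -12 to the remainder.
  remainder -12x + 8y - 12 ≠ 0; add k_3 = -12x + 8y - 12 to the basis.

The other S-polynomials (S(h_1,k_3), S(h_2,k_3)) all reduce to 0 modulo the current basis, so we have a Gröbner basis.
Inter-reduce: drop elements whose leading term is divisible by another's, tail-reduce, and make monic.
Reduced Gröbner basis: {y^2 + 8y + 31, x - 2/3y + 1}.

The bases are distinct; the ideals are different.

No, the ideals differ.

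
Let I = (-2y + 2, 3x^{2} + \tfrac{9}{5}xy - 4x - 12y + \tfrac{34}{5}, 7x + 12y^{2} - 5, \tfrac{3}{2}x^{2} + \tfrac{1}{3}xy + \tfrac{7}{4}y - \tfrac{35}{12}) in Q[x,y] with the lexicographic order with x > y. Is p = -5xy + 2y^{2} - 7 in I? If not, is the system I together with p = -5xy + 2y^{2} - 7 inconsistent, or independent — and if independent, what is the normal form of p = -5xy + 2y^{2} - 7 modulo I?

-5xy + 2y^{2} - 7 lies in I (it reduces to 0).

First compute the reduced Gröbner basis of I by Buchberger's algorithm.
f_1 = -2y + 2, LT = y.
f_2 = 3x^{2} + \tfrac{9}{5}xy - 4x - 12y + \tfrac{34}{5}, LT = x^{2}.
f_3 = 7x + 12y^{2} - 5, LT = x.
f_4 = \tfrac{3}{2}x^{2} + \tfrac{1}{3}xy + \tfrac{7}{4}y - \tfrac{35}{12}, LT = x^{2}.

The S-polynomials (S(f_1,f_2), S(f_1,f_3), S(f_1,f_4), S(f_2,f_3), S(f_2,f_4), S(f_3,f_4)) all reduce to 0 modulo the current basis, so we have a Gröbner basis.
Inter-reduce: drop elements whose leading term is divisible by another's, tail-reduce, and make monic.
Reduced Gröbner basis: {x + 1, y - 1}.
Label its elements g_1 = x + 1, g_2 = y - 1.

Reduce p = -5xy + 2y^{2} - 7 modulo G:
  leading term xy: subtract (-5y)·g_1 from -5xy + 2y^{2} - 7 → 2y^{2} + 5y - 7
  leading term y^{2}: subtract (2y)·g_2 from 2y^{2} + 5y - 7 → 7y - 7
  leading term y: subtract (7)·g_2 from 7y - 7 → 0
  normal form = 0.
Since the normal form is 0, p ∈ I.

Ideal membership is decidable via reduction modulo a Gröbner basis.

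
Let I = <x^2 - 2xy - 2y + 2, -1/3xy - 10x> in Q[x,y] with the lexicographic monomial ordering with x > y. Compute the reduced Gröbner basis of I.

f_1 = x^2 - 2xy - 2y + 2, LT = x^2.
f_2 = -1/3xy - 10x, LT = xy.

S(f_1,f_2): lcm = x^2y. S = -30x^2 - 2xy^2 - 2y^2 + 2y.
  reduce S modulo (f_1, f_2):
  remainder -2y^2 - 58y + 60 ≠ 0; add g_3 = -2y^2 - 58y + 60 to the basis.

The other S-polynomials (S(f_1,g_3), S(f_2,g_3)) all reduce to 0 modulo the current basis, so we have a Gröbner basis.

G = {x^2 + 60x - 2y + 2, xy + 30x, y^2 + 29y - 30}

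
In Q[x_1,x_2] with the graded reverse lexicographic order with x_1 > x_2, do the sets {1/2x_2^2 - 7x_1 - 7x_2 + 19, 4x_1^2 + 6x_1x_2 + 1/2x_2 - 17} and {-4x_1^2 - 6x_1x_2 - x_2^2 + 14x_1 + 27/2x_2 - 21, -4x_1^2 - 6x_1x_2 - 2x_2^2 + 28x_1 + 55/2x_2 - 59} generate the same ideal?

Yes, the ideals are equal.

For a fixed monomial order, each ideal has a unique reduced Gröbner basis; comparing bases decides equality.
Buchberger on the first generating set:
f_1 = 1/2x_2^2 - 7x_1 - 7x_2 + 19, LT = x_2^2.
f_2 = 4x_1^2 + 6x_1x_2 + 1/2x_2 - 17, LT = x_1^2.

The S-polynomials (S(f_1,f_2)) all reduce to 0 modulo the current basis, so we have a Gröbner basis.
Inter-reduce: drop elements whose leading term is divisible by another's, tail-reduce, and make monic.
Reduced Gröbner basis: {x_1^2 + 3/2x_1x_2 + 1/8x_2 - 17/4, x_2^2 - 14x_1 - 14x_2 + 38}.

Buchberger on the second generating set:
h_1 = -4x_1^2 - 6x_1x_2 - x_2^2 + 14x_1 + 27/2x_2 - 21, LT = x_1^2.
h_2 = -4x_1^2 - 6x_1x_2 - 2x_2^2 + 28x_1 + 55/2x_2 - 59, LT = x_1^2.

S(h_1,h_2): lcm = x_1^2. S = -1/4x_2^2 + 7/2x_1 + 7/2x_2 - 19/2.
  leading term x_2^2: no divisor's leading term divides it; move -1/4x_2^2 to the remainder.
  leading term x_1: no divisor's leading term divides it; move 7/2x_1 to the remainder.
  leading term x_2: no divisor's leading term divides it; move 7/2x_2 to the remainder.
  leading term 1: no divisor's leading term divides it; move -19/2 to the remainder.
  remainder -1/4x_2^2 + 7/2x_1 + 7/2x_2 - 19/2 ≠ 0; add k_3 = -1/4x_2^2 + 7/2x_1 + 7/2x_2 - 19/2 to the basis.

The other S-polynomials (S(h_1,k_3), S(h_2,k_3)) all reduce to 0 modulo the current basis, so we have a Gröbner basis.
Inter-reduce: drop elements whose leading term is divisible by another's, tail-reduce, and make monic.
Reduced Gröbner basis: {x_1^2 + 3/2x_1x_2 + 1/8x_2 - 17/4, x_2^2 - 14x_1 - 14x_2 + 38}.

These coincide, so the ideals are equal.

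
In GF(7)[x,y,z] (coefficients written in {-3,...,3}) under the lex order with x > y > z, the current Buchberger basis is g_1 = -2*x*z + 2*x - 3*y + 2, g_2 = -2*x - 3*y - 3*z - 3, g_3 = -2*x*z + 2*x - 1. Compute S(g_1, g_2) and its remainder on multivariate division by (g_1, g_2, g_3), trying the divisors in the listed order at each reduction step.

S(g_1, g_2) = -x + 2*y*z - 2*y + 2*z**2 + 2*z - 1; remainder on division = 2*y*z + 3*y + 2*z**2 - 3.

lcm(LM(g_1), LM(g_2)) = x*z.
S = (lcm/LT(g_1))·g_1 − (lcm/LT(g_2))·g_2 = -x + 2*y*z - 2*y + 2*z**2 + 2*z - 1.
Reduce S modulo (g_1, g_2, g_3) in that order:
  leading term x: subtract (-3)·g_2 from -x + 2*y*z - 2*y + 2*z**2 + 2*z - 1 → 2*y*z + 3*y + 2*z**2 - 3
  leading term y*z: no divisor's leading term divides it; move 2*y*z to the remainder.
  leading term y: no divisor's leading term divides it; move 3*y to the remainder.
  leading term z**2: no divisor's leading term divides it; move 2*z**2 to the remainder.
  leading term 1: no divisor's leading term divides it; move -3 to the remainder.
The remainder 2*y*z + 3*y + 2*z**2 - 3 is nonzero, so it would be added as the next basis element.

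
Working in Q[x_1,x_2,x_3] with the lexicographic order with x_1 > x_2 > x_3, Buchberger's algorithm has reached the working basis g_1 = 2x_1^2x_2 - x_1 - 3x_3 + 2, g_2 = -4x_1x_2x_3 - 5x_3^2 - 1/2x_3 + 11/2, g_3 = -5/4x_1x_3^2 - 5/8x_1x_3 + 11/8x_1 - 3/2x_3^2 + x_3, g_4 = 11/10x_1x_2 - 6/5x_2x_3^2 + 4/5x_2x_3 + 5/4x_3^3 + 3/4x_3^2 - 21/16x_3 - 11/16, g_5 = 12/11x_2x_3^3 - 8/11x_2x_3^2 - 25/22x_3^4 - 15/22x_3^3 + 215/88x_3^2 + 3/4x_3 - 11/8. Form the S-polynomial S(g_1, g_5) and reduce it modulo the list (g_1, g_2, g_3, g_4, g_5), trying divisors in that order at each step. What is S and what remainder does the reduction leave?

lcm(LM(g_1), LM(g_5)) = x_1^2x_2x_3^3.
S = (lcm/LT(g_1))·g_1 − (lcm/LT(g_5))·g_5 = 2/3x_1^2x_2x_3^2 + 25/24x_1^2x_3^4 + 5/8x_1^2x_3^3 - 215/96x_1^2x_3^2 - 11/16x_1^2x_3 + 121/96x_1^2 - 1/2x_1x_3^3 - 3/2x_3^4 + x_3^3.
Reduce S modulo (g_1, g_2, g_3, g_4, g_5) in that order:
  leading term x_1^2x_2x_3^2: subtract (1/3x_3^2)·g_1 from 2/3x_1^2x_2x_3^2 + 25/24x_1^2x_3^4 + 5/8x_1^2x_3^3 - 215/96x_1^2x_3^2 - 11/16x_1^2x_3 + 121/96x_1^2 - 1/2x_1x_3^3 - 3/2x_3^4 + x_3^3 → 25/24x_1^2x_3^4 + 5/8x_1^2x_3^3 - 215/96x_1^2x_3^2 - 11/16x_1^2x_3 + 121/96x_1^2 - 1/2x_1x_3^3 + 1/3x_1x_3^2 - 3/2x_3^4 + 2x_3^3 - 2/3x_3^2
  leading term x_1^2x_3^4: subtract (-5/6x_1x_3^2)·g_3 from 25/24x_1^2x_3^4 + 5/8x_1^2x_3^3 - 215/96x_1^2x_3^2 - 11/16x_1^2x_3 + 121/96x_1^2 - 1/2x_1x_3^3 + 1/3x_1x_3^2 - 3/2x_3^4 + 2x_3^3 - 2/3x_3^2 → 5/48x_1^2x_3^3 - 35/32x_1^2x_3^2 - 11/16x_1^2x_3 + 121/96x_1^2 - 5/4x_1x_3^4 + 1/3x_1x_3^3 + 1/3x_1x_3^2 - 3/2x_3^4 + 2x_3^3 - 2/3x_3^2
  leading term x_1^2x_3^3: subtract (-1/12x_1x_3)·g_3 from 5/48x_1^2x_3^3 - 35/32x_1^2x_3^2 - 11/16x_1^2x_3 + 121/96x_1^2 - 5/4x_1x_3^4 + 1/3x_1x_3^3 + 1/3x_1x_3^2 - 3/2x_3^4 + 2x_3^3 - 2/3x_3^2 → -55/48x_1^2x_3^2 - 55/96x_1^2x_3 + 121/96x_1^2 - 5/4x_1x_3^4 + 5/24x_1x_3^3 + 5/12x_1x_3^2 - 3/2x_3^4 + 2x_3^3 - 2/3x_3^2
  leading term x_1^2x_3^2: subtract (11/12x_1)·g_3 from -55/48x_1^2x_3^2 - 55/96x_1^2x_3 + 121/96x_1^2 - 5/4x_1x_3^4 + 5/24x_1x_3^3 + 5/12x_1x_3^2 - 3/2x_3^4 + 2x_3^3 - 2/3x_3^2 → -5/4x_1x_3^4 + 5/24x_1x_3^3 + 43/24x_1x_3^2 - 11/12x_1x_3 - 3/2x_3^4 + 2x_3^3 - 2/3x_3^2
  leading term x_1x_3^4: subtract (x_3^2)·g_3 from -5/4x_1x_3^4 + 5/24x_1x_3^3 + 43/24x_1x_3^2 - 11/12x_1x_3 - 3/2x_3^4 + 2x_3^3 - 2/3x_3^2 → 5/6x_1x_3^3 + 5/12x_1x_3^2 - 11/12x_1x_3 + x_3^3 - 2/3x_3^2
  leading term x_1x_3^3: subtract (-2/3x_3)·g_3 from 5/6x_1x_3^3 + 5/12x_1x_3^2 - 11/12x_1x_3 + x_3^3 - 2/3x_3^2 → 0
The remainder is 0, so this S-polynomial contributes no new basis element.

S(g_1, g_5) = 2/3x_1^2x_2x_3^2 + 25/24x_1^2x_3^4 + 5/8x_1^2x_3^3 - 215/96x_1^2x_3^2 - 11/16x_1^2x_3 + 121/96x_1^2 - 1/2x_1x_3^3 - 3/2x_3^4 + x_3^3; remainder on division = 0.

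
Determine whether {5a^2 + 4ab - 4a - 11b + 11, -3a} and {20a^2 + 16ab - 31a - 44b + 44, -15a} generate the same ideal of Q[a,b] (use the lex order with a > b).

Since reduced Gröbner bases are canonical representatives of ideals under a given ordering, it suffices to compute and compare them.
Buchberger on the first generating set:
f_1 = 5a^2 + 4ab - 4a - 11b + 11, LT = a^2.
f_2 = -3a, LT = a.

S(f_1,f_2): lcm = a^2. S = 4/5ab - 4/5a - 11/5b + 11/5.
  leading term ab: subtract (-4/15b)·f_2 from 4/5ab - 4/5a - 11/5b + 11/5 → -4/5a - 11/5b + 11/5
  leading term a: subtract (4/15)·f_2 from -4/5a - 11/5b + 11/5 → -11/5b + 11/5
  leading term b: no divisor's leading term divides it; move -11/5b to the remainder.
  leading term 1: no divisor's leading term divides it; move 11/5 to the remainder.
  remainder -11/5b + 11/5 ≠ 0; add g_3 = -11/5b + 11/5 to the basis.

The other S-polynomials (S(f_1,g_3), S(f_2,g_3)) all reduce to 0 modulo the current basis, so we have a Gröbner basis.
Inter-reduce: drop elements whose leading term is divisible by another's, tail-reduce, and make monic.
Reduced Gröbner basis: {a, b - 1}.

Buchberger on the second generating set:
h_1 = 20a^2 + 16ab - 31a - 44b + 44, LT = a^2.
h_2 = -15a, LT = a.

S(h_1,h_2): lcm = a^2. S = 4/5ab - 31/20a - 11/5b + 11/5.
  leading term ab: subtract (-4/75b)·h_2 from 4/5ab - 31/20a - 11/5b + 11/5 → -31/20a - 11/5b + 11/5
  leading term a: subtract (31/300)·h_2 from -31/20a - 11/5b + 11/5 → -11/5b + 11/5
  leading term b: no divisor's leading term divides it; move -11/5b to the remainder.
  leading term 1: no divisor's leading term divides it; move 11/5 to the remainder.
  remainder -11/5b + 11/5 ≠ 0; add k_3 = -11/5b + 11/5 to the basis.

The other S-polynomials (S(h_1,k_3), S(h_2,k_3)) all reduce to 0 modulo the current basis, so we have a Gröbner basis.
Inter-reduce: drop elements whose leading term is divisible by another's, tail-reduce, and make monic.
Reduced Gröbner basis: {a, b - 1}.

These coincide, so the ideals are equal.
The choice of monomial ordering does not affect the verdict — as long as both bases are computed under the same ordering, their equality decides ideal equality.

Yes, the ideals are equal.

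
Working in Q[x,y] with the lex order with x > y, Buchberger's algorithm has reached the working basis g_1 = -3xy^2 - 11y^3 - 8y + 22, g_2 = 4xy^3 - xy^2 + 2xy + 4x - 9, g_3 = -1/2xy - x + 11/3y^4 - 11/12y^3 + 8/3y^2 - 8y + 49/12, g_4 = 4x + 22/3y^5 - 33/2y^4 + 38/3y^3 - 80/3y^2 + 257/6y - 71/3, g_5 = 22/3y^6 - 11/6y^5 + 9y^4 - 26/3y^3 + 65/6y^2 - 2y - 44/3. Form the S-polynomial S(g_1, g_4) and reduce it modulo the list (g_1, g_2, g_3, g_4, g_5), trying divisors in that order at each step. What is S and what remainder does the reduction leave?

S(g_1, g_4) = -11/6y^7 + 33/8y^6 - 19/6y^5 + 20/3y^4 - 169/24y^3 + 71/12y^2 + 8/3y - 22/3; remainder on division = 0.

lcm(LM(g_1), LM(g_4)) = xy^2.
S = (lcm/LT(g_1))·g_1 − (lcm/LT(g_4))·g_4 = -11/6y^7 + 33/8y^6 - 19/6y^5 + 20/3y^4 - 169/24y^3 + 71/12y^2 + 8/3y - 22/3.
Reduce S modulo (g_1, g_2, g_3, g_4, g_5) in that order:
  leading term y^7: subtract (-1/4y)·g_5 from -11/6y^7 + 33/8y^6 - 19/6y^5 + 20/3y^4 - 169/24y^3 + 71/12y^2 + 8/3y - 22/3 → 11/3y^6 - 11/12y^5 + 9/2y^4 - 13/3y^3 + 65/12y^2 - y - 22/3
  leading term y^6: subtract (1/2)·g_5 from 11/3y^6 - 11/12y^5 + 9/2y^4 - 13/3y^3 + 65/12y^2 - y - 22/3 → 0
The remainder is 0, so this S-polynomial contributes no new basis element.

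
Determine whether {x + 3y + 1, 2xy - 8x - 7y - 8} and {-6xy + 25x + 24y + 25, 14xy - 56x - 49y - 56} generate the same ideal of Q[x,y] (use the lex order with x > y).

Equality of ideals is decidable: compute both reduced Gröbner bases (unique for the ordering) and check whether they agree.
Buchberger on the first generating set:
f_1 = x + 3y + 1, LT = x.
f_2 = 2xy - 8x - 7y - 8, LT = xy.

S(f_1,f_2): lcm = xy. S = 4x + 3y^2 + 9/2y + 4.
  leading term x: subtract (4)·f_1 from 4x + 3y^2 + 9/2y + 4 → 3y^2 - 15/2y
  leading term y^2: no divisor's leading term divides it; move 3y^2 to the remainder.
  leading term y: no divisor's leading term divides it; move -15/2y to the remainder.
  remainder 3y^2 - 15/2y ≠ 0; add g_3 = 3y^2 - 15/2y to the basis.

The other S-polynomials (S(f_1,g_3), S(f_2,g_3)) all reduce to 0 modulo the current basis, so we have a Gröbner basis.
Inter-reduce: drop elements whose leading term is divisible by another's, tail-reduce, and make monic.
Reduced Gröbner basis: {x + 3y + 1, y^2 - 5/2y}.

Buchberger on the second generating set:
h_1 = -6xy + 25x + 24y + 25, LT = xy.
h_2 = 14xy - 56x - 49y - 56, LT = xy.

S(h_1,h_2): lcm = xy. S = -1/6x - 1/2y - 1/6.
  leading term x: no divisor's leading term divides it; move -1/6x to the remainder.
  leading term y: no divisor's leading term divides it; move -1/2y to the remainder.
  leading term 1: no divisor's leading term divides it; move -1/6 to the remainder.
  remainder -1/6x - 1/2y - 1/6 ≠ 0; add k_3 = -1/6x - 1/2y - 1/6 to the basis.

S(h_1,k_3): lcm = xy. S = -25/6x - 3y^2 - 5y - 25/6.
  leading term x: subtract (25)·k_3 from -25/6x - 3y^2 - 5y - 25/6 → -3y^2 + 15/2y
  leading term y^2: no divisor's leading term divides it; move -3y^2 to the remainder.
  leading term y: no divisor's leading term divides it; move 15/2y to the remainder.
  remainder -3y^2 + 15/2y ≠ 0; add k_4 = -3y^2 + 15/2y to the basis.

The other S-polynomials (S(h_2,k_3), S(h_1,k_4), S(h_2,k_4), S(k_3,k_4)) all reduce to 0 modulo the current basis, so we have a Gröbner basis.
Inter-reduce: drop elements whose leading term is divisible by another's, tail-reduce, and make monic.
Reduced Gröbner basis: {x + 3y + 1, y^2 - 5/2y}.

Same reduced basis, so the two generating sets span the same ideal.

Yes, the ideals are equal.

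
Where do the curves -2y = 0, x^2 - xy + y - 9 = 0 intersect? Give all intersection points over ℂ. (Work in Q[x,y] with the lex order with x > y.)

Compute a lex Gröbner basis by Buchberger's algorithm.
f_1 = -2y, LT = y.
f_2 = x^2 - xy + y - 9, LT = x^2.

The S-polynomials (S(f_1,f_2)) all reduce to 0 modulo the current basis, so we have a Gröbner basis.
Inter-reduce: drop elements whose leading term is divisible by another's, tail-reduce, and make monic.
Reduced Gröbner basis: {x^2 - 9, y}.

Since the basis is lex-ordered, y is univariate in y. Its roots are {0}. Back-substituting each root into the other basis elements fixes the other coordinates.
  y = 0: the earlier basis element becomes x^2 - 9 = 0, giving x = -3, 3 — points (-3, 0), (3, 0).

{(-3, 0), (3, 0)}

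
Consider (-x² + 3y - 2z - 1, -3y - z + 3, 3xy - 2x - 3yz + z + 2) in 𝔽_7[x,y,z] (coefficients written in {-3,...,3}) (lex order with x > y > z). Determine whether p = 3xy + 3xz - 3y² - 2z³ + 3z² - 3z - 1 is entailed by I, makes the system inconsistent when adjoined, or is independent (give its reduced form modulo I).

3xy + 3xz - 3y² - 2z³ + 3z² - 3z - 1 lies in I (it reduces to 0).

First compute the reduced Gröbner basis of I by Buchberger's algorithm.
f_1 = -x² + 3y - 2z - 1, LT = x².
f_2 = -3y - z + 3, LT = y.
f_3 = 3xy - 2x - 3yz + z + 2, LT = xy.

S(f_1,f_3): lcm = x²y. S = 3x² + xyz + 2xz - 3x - 3y² + 2yz + y.
  leading term x²: subtract (-3)·f_1 from 3x² + xyz + 2xz - 3x - 3y² + 2yz + y → xyz + 2xz - 3x - 3y² + 2yz + 3y + z - 3
  leading term xyz: subtract (2xz)·f_2 from xyz + 2xz - 3x - 3y² + 2yz + 3y + z - 3 → 2xz² + 3xz - 3x - 3y² + 2yz + 3y + z - 3
  leading term xz²: no divisor's leading term divides it; move 2xz² to the remainder.
  leading term xz: no divisor's leading term divides it; move 3xz to the remainder.
  leading term x: no divisor's leading term divides it; move -3x to the remainder.
  leading term y²: subtract (y)·f_2 from -3y² + 2yz + 3y + z - 3 → 3yz + z - 3
  leading term yz: subtract (-z)·f_2 from 3yz + z - 3 → -z² - 3z - 3
  leading term z²: no divisor's leading term divides it; move -z² to the remainder.
  leading term z: no divisor's leading term divides it; move -3z to the remainder.
  leading term 1: no divisor's leading term divides it; move -3 to the remainder.
  remainder 2xz² + 3xz - 3x - z² - 3z - 3 ≠ 0; add h_4 = 2xz² + 3xz - 3x - z² - 3z - 3 to the basis.

S(f_2,f_3): lcm = xy. S = -2xz + 2x + yz + 2z - 3.
  leading term xz: no divisor's leading term divides it; move -2xz to the remainder.
  leading term x: no divisor's leading term divides it; move 2x to the remainder.
  leading term yz: subtract (2z)·f_2 from yz + 2z - 3 → 2z² + 3z - 3
  leading term z²: no divisor's leading term divides it; move 2z² to the remainder.
  leading term z: no divisor's leading term divides it; move 3z to the remainder.
  leading term 1: no divisor's leading term divides it; move -3 to the remainder.
  remainder -2xz + 2x + 2z² + 3z - 3 ≠ 0; add h_5 = -2xz + 2x + 2z² + 3z - 3 to the basis.

S(f_1,h_4): lcm = x²z². S = 2x²z - 2x² - 3xz² - 2xz - 2x - 3yz² + 2z³ + z².
  leading term x²z: subtract (-2z)·f_1 from 2x²z - 2x² - 3xz² - 2xz - 2x - 3yz² + 2z³ + z² → -2x² - 3xz² - 2xz - 2x - 3yz² - yz + 2z³ - 3z² - 2z
  leading term x²: subtract (2)·f_1 from -2x² - 3xz² - 2xz - 2x - 3yz² - yz + 2z³ - 3z² - 2z → -3xz² - 2xz - 2x - 3yz² - yz + y + 2z³ - 3z² + 2z + 2
  leading term xz²: subtract (2)·h_4 from -3xz² - 2xz - 2x - 3yz² - yz + y + 2z³ - 3z² + 2z + 2 → -xz - 3x - 3yz² - yz + y + 2z³ - z² + z + 1
  leading term xz: subtract (-3)·h_5 from -xz - 3x - 3yz² - yz + y + 2z³ - z² + z + 1 → 3x - 3yz² - yz + y + 2z³ - 2z² + 3z - 1
  leading term x: no divisor's leading term divides it; move 3x to the remainder.
  leading term yz²: subtract (z²)·f_2 from -3yz² - yz + y + 2z³ - 2z² + 3z - 1 → -yz + y + 3z³ + 2z² + 3z - 1
  leading term yz: subtract (-2z)·f_2 from -yz + y + 3z³ + 2z² + 3z - 1 → y + 3z³ + 2z - 1
  leading term y: subtract (2)·f_2 from y + 3z³ + 2z - 1 → 3z³ - 3z
  leading term z³: no divisor's leading term divides it; move 3z³ to the remainder.
  leading term z: no divisor's leading term divides it; move -3z to the remainder.
  remainder 3x + 3z³ - 3z ≠ 0; add h_6 = 3x + 3z³ - 3z to the basis.

S(f_3,h_4): lcm = xyz². S = 2xyz - 2xy - 3xz² - yz³ - 3yz² - 2yz - 2y - 2z³ + 3z².
  leading term xyz: subtract (-3xz)·f_2 from 2xyz - 2xy - 3xz² - yz³ - 3yz² - 2yz - 2y - 2z³ + 3z² → -2xy + xz² + 2xz - yz³ - 3yz² - 2yz - 2y - 2z³ + 3z²
  leading term xy: subtract (3x)·f_2 from -2xy + xz² + 2xz - yz³ - 3yz² - 2yz - 2y - 2z³ + 3z² → xz² - 2xz - 2x - yz³ - 3yz² - 2yz - 2y - 2z³ + 3z²
  leading term xz²: subtract (-3)·h_4 from xz² - 2xz - 2x - yz³ - 3yz² - 2yz - 2y - 2z³ + 3z² → 3x - yz³ - 3yz² - 2yz - 2y - 2z³ - 2z - 2
  leading term x: subtract (1)·h_6 from 3x - yz³ - 3yz² - 2yz - 2y - 2z³ - 2z - 2 → -yz³ - 3yz² - 2yz - 2y + 2z³ + z - 2
  leading term yz³: subtract (-2z³)·f_2 from -yz³ - 3yz² - 2yz - 2y + 2z³ + z - 2 → -3yz² - 2yz - 2y - 2z⁴ + z³ + z - 2
  leading term yz²: subtract (z²)·f_2 from -3yz² - 2yz - 2y - 2z⁴ + z³ + z - 2 → -2yz - 2y - 2z⁴ + 2z³ - 3z² + z - 2
  leading term yz: subtract (3z)·f_2 from -2yz - 2y - 2z⁴ + 2z³ - 3z² + z - 2 → -2y - 2z⁴ + 2z³ - z - 2
  leading term y: subtract (3)·f_2 from -2y - 2z⁴ + 2z³ - z - 2 → -2z⁴ + 2z³ + 2z + 3
  leading term z⁴: no divisor's leading term divides it; move -2z⁴ to the remainder.
  leading term z³: no divisor's leading term divides it; move 2z³ to the remainder.
  leading term z: no divisor's leading term divides it; move 2z to the remainder.
  leading term 1: no divisor's leading term divides it; move 3 to the remainder.
  remainder -2z⁴ + 2z³ + 2z + 3 ≠ 0; add h_7 = -2z⁴ + 2z³ + 2z + 3 to the basis.

The other S-polynomials (S(f_1,f_2), S(f_2,h_4), S(f_1,h_5), S(f_2,h_5), S(f_3,h_5), S(h_4,h_5), S(f_1,h_6), S(f_2,h_6), S(f_3,h_6), S(h_4,h_6), S(h_5,h_6), S(f_1,h_7), S(f_2,h_7), S(f_3,h_7), S(h_4,h_7), S(h_5,h_7), S(h_6,h_7)) all reduce to 0 modulo the current basis, so we have a Gröbner basis.
Inter-reduce: drop elements whose leading term is divisible by another's, tail-reduce, and make monic.
Reduced Gröbner basis: {x + z³ - z, y - 2z - 1, z⁴ - z³ - z + 2}.
Label its elements g_1 = x + z³ - z, g_2 = y - 2z - 1, g_3 = z⁴ - z³ - z + 2.

Reduce p = 3xy + 3xz - 3y² - 2z³ + 3z² - 3z - 1 modulo G:
  leading term xy: subtract (3y)·g_1 from 3xy + 3xz - 3y² - 2z³ + 3z² - 3z - 1 → 3xz - 3y² - 3yz³ + 3yz - 2z³ + 3z² - 3z - 1
  leading term xz: subtract (3z)·g_1 from 3xz - 3y² - 3yz³ + 3yz - 2z³ + 3z² - 3z - 1 → -3y² - 3yz³ + 3yz - 3z⁴ - 2z³ - z² - 3z - 1
  leading term y²: subtract (-3y)·g_2 from -3y² - 3yz³ + 3yz - 3z⁴ - 2z³ - z² - 3z - 1 → -3yz³ - 3yz - 3y - 3z⁴ - 2z³ - z² - 3z - 1
  leading term yz³: subtract (-3z³)·g_2 from -3yz³ - 3yz - 3y - 3z⁴ - 2z³ - z² - 3z - 1 → -3yz - 3y - 2z⁴ + 2z³ - z² - 3z - 1
  leading term yz: subtract (-3z)·g_2 from -3yz - 3y - 2z⁴ + 2z³ - z² - 3z - 1 → -3y - 2z⁴ + 2z³ + z - 1
  leading term y: subtract (-3)·g_2 from -3y - 2z⁴ + 2z³ + z - 1 → -2z⁴ + 2z³ + 2z + 3
  leading term z⁴: subtract (-2)·g_3 from -2z⁴ + 2z³ + 2z + 3 → 0
  normal form = 0.
Since the normal form is 0, p ∈ I.

Ideal membership is decidable via reduction modulo a Gröbner basis.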